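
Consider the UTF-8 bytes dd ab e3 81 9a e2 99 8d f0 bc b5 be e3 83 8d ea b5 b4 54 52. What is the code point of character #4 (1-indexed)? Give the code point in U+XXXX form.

U+3CD7E

Offset 0: leading byte 0xDD = 11011101 → 2-byte char #1 = DD AB.
Offset 2: leading byte 0xE3 = 11100011 → 3-byte char #2 = E3 81 9A.
Offset 5: leading byte 0xE2 = 11100010 → 3-byte char #3 = E2 99 8D.
Offset 8: leading byte 0xF0 = 11110000 → 4-byte char #4 = F0 BC B5 BE.
Leading byte 0xF0 = 11110000 matches 11110xxx → 4-byte sequence.
Byte 1: 0xF0 = 11110000, payload 000 (3 bits).
Byte 2: 0xBC = 10111100 (10xxxxxx ✓), payload 111100.
Byte 3: 0xB5 = 10110101 (10xxxxxx ✓), payload 110101.
Byte 4: 0xBE = 10111110 (10xxxxxx ✓), payload 111110.
Concatenate: 000111100110101111110 = 0x3CD7E (21 bits → U+3CD7E).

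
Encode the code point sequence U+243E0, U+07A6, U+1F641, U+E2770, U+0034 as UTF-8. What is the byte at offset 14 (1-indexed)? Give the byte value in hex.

0xB0

1-indexed offset 14 is 0-indexed offset 13.
U+243E0 → 4-byte form F0 A4 8F A0 at offsets 0–3.
U+07A6 → 2-byte form DE A6 at offsets 4–5.
U+1F641 → 4-byte form F0 9F 99 81 at offsets 6–9.
U+E2770 → 4-byte form F3 A2 9D B0 at offsets 10–13.
Offset 13 falls in char 4's range; it's byte 4 of F3 A2 9D B0 = 0xB0.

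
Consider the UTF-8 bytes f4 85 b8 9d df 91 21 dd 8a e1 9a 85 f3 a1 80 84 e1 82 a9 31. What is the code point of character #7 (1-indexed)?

U+10A9

Offset 0: leading byte 0xF4 = 11110100 → 4-byte char #1 = F4 85 B8 9D.
Offset 4: leading byte 0xDF = 11011111 → 2-byte char #2 = DF 91.
Offset 6: leading byte 0x21 = 00100001 → 1-byte char #3 = 21.
Offset 7: leading byte 0xDD = 11011101 → 2-byte char #4 = DD 8A.
Offset 9: leading byte 0xE1 = 11100001 → 3-byte char #5 = E1 9A 85.
Offset 12: leading byte 0xF3 = 11110011 → 4-byte char #6 = F3 A1 80 84.
Offset 16: leading byte 0xE1 = 11100001 → 3-byte char #7 = E1 82 A9.
Leading byte 0xE1 = 11100001 matches 1110xxxx → 3-byte sequence.
Byte 1: 0xE1 = 11100001, payload 0001 (4 bits).
Byte 2: 0x82 = 10000010 (10xxxxxx ✓), payload 000010.
Byte 3: 0xA9 = 10101001 (10xxxxxx ✓), payload 101001.
Concatenate: 0001000010101001 = 0x10A9 (16 bits → U+10A9).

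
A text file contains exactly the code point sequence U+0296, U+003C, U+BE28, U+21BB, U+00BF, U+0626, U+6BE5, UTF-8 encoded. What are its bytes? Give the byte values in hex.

U+0296: 2-byte form → CA 96.
U+003C: 1-byte form → 3C.
U+BE28: 3-byte form → EB B8 A8.
U+21BB: 3-byte form → E2 86 BB.
U+00BF: 2-byte form → C2 BF.
U+0626: 2-byte form → D8 A6.
U+6BE5: 3-byte form → E6 AF A5.
Concatenated (16 bytes): CA 96 3C EB B8 A8 E2 86 BB C2 BF D8 A6 E6 AF A5.

CA 96 3C EB B8 A8 E2 86 BB C2 BF D8 A6 E6 AF A5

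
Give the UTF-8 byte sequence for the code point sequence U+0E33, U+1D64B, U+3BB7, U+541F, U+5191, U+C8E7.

E0 B8 B3 F0 9D 99 8B E3 AE B7 E5 90 9F E5 86 91 EC A3 A7

U+0E33: 3-byte form → E0 B8 B3.
U+1D64B: 4-byte form → F0 9D 99 8B.
U+3BB7: 3-byte form → E3 AE B7.
U+541F: 3-byte form → E5 90 9F.
U+5191: 3-byte form → E5 86 91.
U+C8E7: 3-byte form → EC A3 A7.
Concatenated (19 bytes): E0 B8 B3 F0 9D 99 8B E3 AE B7 E5 90 9F E5 86 91 EC A3 A7.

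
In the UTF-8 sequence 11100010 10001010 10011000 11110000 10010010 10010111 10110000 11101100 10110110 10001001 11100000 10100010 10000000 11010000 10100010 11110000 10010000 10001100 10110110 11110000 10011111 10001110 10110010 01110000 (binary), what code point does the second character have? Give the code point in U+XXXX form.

U+125F0

Offset 0: leading byte 0xE2 = 11100010 → 3-byte char #1 = E2 8A 98.
Offset 3: leading byte 0xF0 = 11110000 → 4-byte char #2 = F0 92 97 B0.
Leading byte 0xF0 = 11110000 matches 11110xxx → 4-byte sequence.
Byte 1: 0xF0 = 11110000, payload 000 (3 bits).
Byte 2: 0x92 = 10010010 (10xxxxxx ✓), payload 010010.
Byte 3: 0x97 = 10010111 (10xxxxxx ✓), payload 010111.
Byte 4: 0xB0 = 10110000 (10xxxxxx ✓), payload 110000.
Concatenate: 000010010010111110000 = 0x125F0 (21 bits → U+125F0).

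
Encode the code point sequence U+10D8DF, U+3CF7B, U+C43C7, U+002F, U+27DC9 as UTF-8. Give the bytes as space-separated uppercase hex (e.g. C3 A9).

F4 8D A3 9F F0 BC BD BB F3 84 8F 87 2F F0 A7 B7 89

U+10D8DF: 4-byte form → F4 8D A3 9F.
U+3CF7B: 4-byte form → F0 BC BD BB.
U+C43C7: 4-byte form → F3 84 8F 87.
U+002F: 1-byte form → 2F.
U+27DC9: 4-byte form → F0 A7 B7 89.
Concatenated (17 bytes): F4 8D A3 9F F0 BC BD BB F3 84 8F 87 2F F0 A7 B7 89.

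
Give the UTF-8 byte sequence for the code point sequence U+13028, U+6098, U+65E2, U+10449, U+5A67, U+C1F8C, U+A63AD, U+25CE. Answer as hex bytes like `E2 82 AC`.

U+13028: 4-byte form → F0 93 80 A8.
U+6098: 3-byte form → E6 82 98.
U+65E2: 3-byte form → E6 97 A2.
U+10449: 4-byte form → F0 90 91 89.
U+5A67: 3-byte form → E5 A9 A7.
U+C1F8C: 4-byte form → F3 81 BE 8C.
U+A63AD: 4-byte form → F2 A6 8E AD.
U+25CE: 3-byte form → E2 97 8E.
Concatenated (28 bytes): F0 93 80 A8 E6 82 98 E6 97 A2 F0 90 91 89 E5 A9 A7 F3 81 BE 8C F2 A6 8E AD E2 97 8E.

F0 93 80 A8 E6 82 98 E6 97 A2 F0 90 91 89 E5 A9 A7 F3 81 BE 8C F2 A6 8E AD E2 97 8E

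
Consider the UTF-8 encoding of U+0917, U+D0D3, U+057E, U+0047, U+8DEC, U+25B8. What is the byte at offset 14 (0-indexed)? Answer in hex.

U+0917 → 3-byte form E0 A4 97 at offsets 0–2.
U+D0D3 → 3-byte form ED 83 93 at offsets 3–5.
U+057E → 2-byte form D5 BE at offsets 6–7.
U+0047 → 1-byte form 47 at offsets 8–8.
U+8DEC → 3-byte form E8 B7 AC at offsets 9–11.
U+25B8 → 3-byte form E2 96 B8 at offsets 12–14.
Offset 14 falls in char 6's range; it's byte 3 of E2 96 B8 = 0xB8.

0xB8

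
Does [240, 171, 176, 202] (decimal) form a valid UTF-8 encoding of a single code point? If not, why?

invalid (non-continuation byte where continuation expected)

Leading byte 0xF0 = 11110000 → 4-byte form.
Byte 4 is 0xCA = 11001010, which is not 10xxxxxx — expected a continuation byte.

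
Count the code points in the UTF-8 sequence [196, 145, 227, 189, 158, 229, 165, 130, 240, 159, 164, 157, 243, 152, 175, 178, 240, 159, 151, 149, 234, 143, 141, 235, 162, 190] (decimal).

Byte at offset 0: 0xC4 = 11000100 → 2-byte char (#1). Advance 2.
Byte at offset 2: 0xE3 = 11100011 → 3-byte char (#2). Advance 3.
Byte at offset 5: 0xE5 = 11100101 → 3-byte char (#3). Advance 3.
Byte at offset 8: 0xF0 = 11110000 → 4-byte char (#4). Advance 4.
Byte at offset 12: 0xF3 = 11110011 → 4-byte char (#5). Advance 4.
Byte at offset 16: 0xF0 = 11110000 → 4-byte char (#6). Advance 4.
Byte at offset 20: 0xEA = 11101010 → 3-byte char (#7). Advance 3.
Byte at offset 23: 0xEB = 11101011 → 3-byte char (#8). Advance 3.
Reached end at offset 26 after 8 code points.

8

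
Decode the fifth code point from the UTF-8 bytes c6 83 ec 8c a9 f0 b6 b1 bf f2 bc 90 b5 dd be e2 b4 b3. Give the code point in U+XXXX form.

U+077E

Offset 0: leading byte 0xC6 = 11000110 → 2-byte char #1 = C6 83.
Offset 2: leading byte 0xEC = 11101100 → 3-byte char #2 = EC 8C A9.
Offset 5: leading byte 0xF0 = 11110000 → 4-byte char #3 = F0 B6 B1 BF.
Offset 9: leading byte 0xF2 = 11110010 → 4-byte char #4 = F2 BC 90 B5.
Offset 13: leading byte 0xDD = 11011101 → 2-byte char #5 = DD BE.
Leading byte 0xDD = 11011101 matches 110xxxxx → 2-byte sequence.
Byte 1: 0xDD = 11011101, payload 11101 (5 bits).
Byte 2: 0xBE = 10111110 (10xxxxxx ✓), payload 111110.
Concatenate: 11101111110 = 0x77E (11 bits → U+077E).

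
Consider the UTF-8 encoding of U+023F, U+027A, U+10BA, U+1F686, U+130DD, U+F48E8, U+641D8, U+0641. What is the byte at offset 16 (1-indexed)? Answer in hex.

0xF3

1-indexed offset 16 is 0-indexed offset 15.
U+023F → 2-byte form C8 BF at offsets 0–1.
U+027A → 2-byte form C9 BA at offsets 2–3.
U+10BA → 3-byte form E1 82 BA at offsets 4–6.
U+1F686 → 4-byte form F0 9F 9A 86 at offsets 7–10.
U+130DD → 4-byte form F0 93 83 9D at offsets 11–14.
U+F48E8 → 4-byte form F3 B4 A3 A8 at offsets 15–18.
Offset 15 falls in char 6's range; it's byte 1 of F3 B4 A3 A8 = 0xF3.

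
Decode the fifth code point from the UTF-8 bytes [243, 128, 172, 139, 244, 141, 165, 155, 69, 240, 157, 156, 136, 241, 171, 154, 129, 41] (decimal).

Offset 0: leading byte 0xF3 = 11110011 → 4-byte char #1 = F3 80 AC 8B.
Offset 4: leading byte 0xF4 = 11110100 → 4-byte char #2 = F4 8D A5 9B.
Offset 8: leading byte 0x45 = 01000101 → 1-byte char #3 = 45.
Offset 9: leading byte 0xF0 = 11110000 → 4-byte char #4 = F0 9D 9C 88.
Offset 13: leading byte 0xF1 = 11110001 → 4-byte char #5 = F1 AB 9A 81.
Leading byte 0xF1 = 11110001 matches 11110xxx → 4-byte sequence.
Byte 1: 0xF1 = 11110001, payload 001 (3 bits).
Byte 2: 0xAB = 10101011 (10xxxxxx ✓), payload 101011.
Byte 3: 0x9A = 10011010 (10xxxxxx ✓), payload 011010.
Byte 4: 0x81 = 10000001 (10xxxxxx ✓), payload 000001.
Concatenate: 001101011011010000001 = 0x6B681 (21 bits → U+6B681).

U+6B681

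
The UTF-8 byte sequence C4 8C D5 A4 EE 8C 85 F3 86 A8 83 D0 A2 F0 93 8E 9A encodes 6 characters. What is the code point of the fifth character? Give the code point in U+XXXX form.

U+0422

Offset 0: leading byte 0xC4 = 11000100 → 2-byte char #1 = C4 8C.
Offset 2: leading byte 0xD5 = 11010101 → 2-byte char #2 = D5 A4.
Offset 4: leading byte 0xEE = 11101110 → 3-byte char #3 = EE 8C 85.
Offset 7: leading byte 0xF3 = 11110011 → 4-byte char #4 = F3 86 A8 83.
Offset 11: leading byte 0xD0 = 11010000 → 2-byte char #5 = D0 A2.
Leading byte 0xD0 = 11010000 matches 110xxxxx → 2-byte sequence.
Byte 1: 0xD0 = 11010000, payload 10000 (5 bits).
Byte 2: 0xA2 = 10100010 (10xxxxxx ✓), payload 100010.
Concatenate: 10000100010 = 0x422 (11 bits → U+0422).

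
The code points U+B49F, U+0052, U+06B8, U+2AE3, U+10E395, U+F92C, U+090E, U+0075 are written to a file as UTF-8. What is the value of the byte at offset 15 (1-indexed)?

1-indexed offset 15 is 0-indexed offset 14.
U+B49F → 3-byte form EB 92 9F at offsets 0–2.
U+0052 → 1-byte form 52 at offsets 3–3.
U+06B8 → 2-byte form DA B8 at offsets 4–5.
U+2AE3 → 3-byte form E2 AB A3 at offsets 6–8.
U+10E395 → 4-byte form F4 8E 8E 95 at offsets 9–12.
U+F92C → 3-byte form EF A4 AC at offsets 13–15.
Offset 14 falls in char 6's range; it's byte 2 of EF A4 AC = 0xA4.

0xA4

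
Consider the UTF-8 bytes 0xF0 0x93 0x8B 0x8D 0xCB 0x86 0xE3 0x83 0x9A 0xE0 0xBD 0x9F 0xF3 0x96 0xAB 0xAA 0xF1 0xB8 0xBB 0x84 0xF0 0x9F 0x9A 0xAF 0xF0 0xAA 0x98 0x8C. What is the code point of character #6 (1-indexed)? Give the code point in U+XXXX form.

Offset 0: leading byte 0xF0 = 11110000 → 4-byte char #1 = F0 93 8B 8D.
Offset 4: leading byte 0xCB = 11001011 → 2-byte char #2 = CB 86.
Offset 6: leading byte 0xE3 = 11100011 → 3-byte char #3 = E3 83 9A.
Offset 9: leading byte 0xE0 = 11100000 → 3-byte char #4 = E0 BD 9F.
Offset 12: leading byte 0xF3 = 11110011 → 4-byte char #5 = F3 96 AB AA.
Offset 16: leading byte 0xF1 = 11110001 → 4-byte char #6 = F1 B8 BB 84.
Leading byte 0xF1 = 11110001 matches 11110xxx → 4-byte sequence.
Byte 1: 0xF1 = 11110001, payload 001 (3 bits).
Byte 2: 0xB8 = 10111000 (10xxxxxx ✓), payload 111000.
Byte 3: 0xBB = 10111011 (10xxxxxx ✓), payload 111011.
Byte 4: 0x84 = 10000100 (10xxxxxx ✓), payload 000100.
Concatenate: 001111000111011000100 = 0x78EC4 (21 bits → U+78EC4).

U+78EC4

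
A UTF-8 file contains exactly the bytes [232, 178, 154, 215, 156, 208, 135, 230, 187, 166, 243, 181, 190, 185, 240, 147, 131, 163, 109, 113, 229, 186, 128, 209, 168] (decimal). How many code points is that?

10

Byte at offset 0: 0xE8 = 11101000 → 3-byte char (#1). Advance 3.
Byte at offset 3: 0xD7 = 11010111 → 2-byte char (#2). Advance 2.
Byte at offset 5: 0xD0 = 11010000 → 2-byte char (#3). Advance 2.
Byte at offset 7: 0xE6 = 11100110 → 3-byte char (#4). Advance 3.
Byte at offset 10: 0xF3 = 11110011 → 4-byte char (#5). Advance 4.
Byte at offset 14: 0xF0 = 11110000 → 4-byte char (#6). Advance 4.
Byte at offset 18: 0x6D = 01101101 → 1-byte char (#7). Advance 1.
Byte at offset 19: 0x71 = 01110001 → 1-byte char (#8). Advance 1.
Byte at offset 20: 0xE5 = 11100101 → 3-byte char (#9). Advance 3.
Byte at offset 23: 0xD1 = 11010001 → 2-byte char (#10). Advance 2.
Reached end at offset 25 after 10 code points.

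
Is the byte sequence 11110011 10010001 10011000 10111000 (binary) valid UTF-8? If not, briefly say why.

Leading byte 0xF3 = 11110011 → 4-byte form.
Continuation bytes 0x91=10010001, 0x98=10011000, 0xB8=10111000 all match 10xxxxxx.
Decoded value 0xD1638 is ≥ 0x10000 (shortest form) and not a surrogate.

valid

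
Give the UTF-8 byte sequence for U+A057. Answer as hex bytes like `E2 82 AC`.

U+A057 = 0xA057 = 41047 decimal. In range U+0800–U+FFFF → 3-byte form: 1110xxxx 10xxxxxx 10xxxxxx.
Binary (16 bits): 1010000001010111.
Split 4+6+6: 1010 | 000001 | 010111.
Byte 1: 11101010 = 0xEA.
Byte 2: 10000001 = 0x81.
Byte 3: 10010111 = 0x97.

EA 81 97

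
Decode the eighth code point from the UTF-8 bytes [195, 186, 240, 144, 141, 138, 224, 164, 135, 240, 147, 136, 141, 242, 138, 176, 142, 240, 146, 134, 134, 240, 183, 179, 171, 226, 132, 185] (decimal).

U+2139

Offset 0: leading byte 0xC3 = 11000011 → 2-byte char #1 = C3 BA.
Offset 2: leading byte 0xF0 = 11110000 → 4-byte char #2 = F0 90 8D 8A.
Offset 6: leading byte 0xE0 = 11100000 → 3-byte char #3 = E0 A4 87.
Offset 9: leading byte 0xF0 = 11110000 → 4-byte char #4 = F0 93 88 8D.
Offset 13: leading byte 0xF2 = 11110010 → 4-byte char #5 = F2 8A B0 8E.
Offset 17: leading byte 0xF0 = 11110000 → 4-byte char #6 = F0 92 86 86.
Offset 21: leading byte 0xF0 = 11110000 → 4-byte char #7 = F0 B7 B3 AB.
Offset 25: leading byte 0xE2 = 11100010 → 3-byte char #8 = E2 84 B9.
Leading byte 0xE2 = 11100010 matches 1110xxxx → 3-byte sequence.
Byte 1: 0xE2 = 11100010, payload 0010 (4 bits).
Byte 2: 0x84 = 10000100 (10xxxxxx ✓), payload 000100.
Byte 3: 0xB9 = 10111001 (10xxxxxx ✓), payload 111001.
Concatenate: 0010000100111001 = 0x2139 (16 bits → U+2139).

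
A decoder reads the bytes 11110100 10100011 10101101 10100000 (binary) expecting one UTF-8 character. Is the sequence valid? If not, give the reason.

invalid (encodes a value above U+10FFFF)

Leading byte 0xF4 = 11110100 → 4-byte form.
Payload = 0x123B60, which exceeds U+10FFFF, the maximum Unicode code point. (Leading bytes F5–FF, or F4 followed by ≥ 0x90, are invalid.)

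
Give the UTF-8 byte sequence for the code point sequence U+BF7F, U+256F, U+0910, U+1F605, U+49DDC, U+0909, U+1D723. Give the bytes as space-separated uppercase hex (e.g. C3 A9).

U+BF7F: 3-byte form → EB BD BF.
U+256F: 3-byte form → E2 95 AF.
U+0910: 3-byte form → E0 A4 90.
U+1F605: 4-byte form → F0 9F 98 85.
U+49DDC: 4-byte form → F1 89 B7 9C.
U+0909: 3-byte form → E0 A4 89.
U+1D723: 4-byte form → F0 9D 9C A3.
Concatenated (24 bytes): EB BD BF E2 95 AF E0 A4 90 F0 9F 98 85 F1 89 B7 9C E0 A4 89 F0 9D 9C A3.

EB BD BF E2 95 AF E0 A4 90 F0 9F 98 85 F1 89 B7 9C E0 A4 89 F0 9D 9C A3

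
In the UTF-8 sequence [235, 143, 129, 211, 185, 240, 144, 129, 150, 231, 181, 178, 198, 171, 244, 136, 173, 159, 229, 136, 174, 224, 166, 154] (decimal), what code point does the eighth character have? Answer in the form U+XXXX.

U+099A

Offset 0: leading byte 0xEB = 11101011 → 3-byte char #1 = EB 8F 81.
Offset 3: leading byte 0xD3 = 11010011 → 2-byte char #2 = D3 B9.
Offset 5: leading byte 0xF0 = 11110000 → 4-byte char #3 = F0 90 81 96.
Offset 9: leading byte 0xE7 = 11100111 → 3-byte char #4 = E7 B5 B2.
Offset 12: leading byte 0xC6 = 11000110 → 2-byte char #5 = C6 AB.
Offset 14: leading byte 0xF4 = 11110100 → 4-byte char #6 = F4 88 AD 9F.
Offset 18: leading byte 0xE5 = 11100101 → 3-byte char #7 = E5 88 AE.
Offset 21: leading byte 0xE0 = 11100000 → 3-byte char #8 = E0 A6 9A.
Leading byte 0xE0 = 11100000 matches 1110xxxx → 3-byte sequence.
Byte 1: 0xE0 = 11100000, payload 0000 (4 bits).
Byte 2: 0xA6 = 10100110 (10xxxxxx ✓), payload 100110.
Byte 3: 0x9A = 10011010 (10xxxxxx ✓), payload 011010.
Concatenate: 0000100110011010 = 0x99A (16 bits → U+099A).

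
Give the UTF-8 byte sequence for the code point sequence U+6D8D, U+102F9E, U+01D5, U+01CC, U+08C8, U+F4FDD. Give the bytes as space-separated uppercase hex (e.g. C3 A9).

U+6D8D: 3-byte form → E6 B6 8D.
U+102F9E: 4-byte form → F4 82 BE 9E.
U+01D5: 2-byte form → C7 95.
U+01CC: 2-byte form → C7 8C.
U+08C8: 3-byte form → E0 A3 88.
U+F4FDD: 4-byte form → F3 B4 BF 9D.
Concatenated (18 bytes): E6 B6 8D F4 82 BE 9E C7 95 C7 8C E0 A3 88 F3 B4 BF 9D.

E6 B6 8D F4 82 BE 9E C7 95 C7 8C E0 A3 88 F3 B4 BF 9D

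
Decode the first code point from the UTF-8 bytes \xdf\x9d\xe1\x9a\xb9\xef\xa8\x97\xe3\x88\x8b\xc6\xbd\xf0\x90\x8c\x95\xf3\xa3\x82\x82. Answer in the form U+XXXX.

U+07DD

Offset 0: leading byte 0xDF = 11011111 → 2-byte char #1 = DF 9D.
Leading byte 0xDF = 11011111 matches 110xxxxx → 2-byte sequence.
Byte 1: 0xDF = 11011111, payload 11111 (5 bits).
Byte 2: 0x9D = 10011101 (10xxxxxx ✓), payload 011101.
Concatenate: 11111011101 = 0x7DD (11 bits → U+07DD).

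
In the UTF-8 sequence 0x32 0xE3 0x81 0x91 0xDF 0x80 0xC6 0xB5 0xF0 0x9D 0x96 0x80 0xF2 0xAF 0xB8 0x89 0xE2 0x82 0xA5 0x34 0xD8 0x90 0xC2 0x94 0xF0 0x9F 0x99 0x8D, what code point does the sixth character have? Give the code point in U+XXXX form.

Offset 0: leading byte 0x32 = 00110010 → 1-byte char #1 = 32.
Offset 1: leading byte 0xE3 = 11100011 → 3-byte char #2 = E3 81 91.
Offset 4: leading byte 0xDF = 11011111 → 2-byte char #3 = DF 80.
Offset 6: leading byte 0xC6 = 11000110 → 2-byte char #4 = C6 B5.
Offset 8: leading byte 0xF0 = 11110000 → 4-byte char #5 = F0 9D 96 80.
Offset 12: leading byte 0xF2 = 11110010 → 4-byte char #6 = F2 AF B8 89.
Leading byte 0xF2 = 11110010 matches 11110xxx → 4-byte sequence.
Byte 1: 0xF2 = 11110010, payload 010 (3 bits).
Byte 2: 0xAF = 10101111 (10xxxxxx ✓), payload 101111.
Byte 3: 0xB8 = 10111000 (10xxxxxx ✓), payload 111000.
Byte 4: 0x89 = 10001001 (10xxxxxx ✓), payload 001001.
Concatenate: 010101111111000001001 = 0xAFE09 (21 bits → U+AFE09).

U+AFE09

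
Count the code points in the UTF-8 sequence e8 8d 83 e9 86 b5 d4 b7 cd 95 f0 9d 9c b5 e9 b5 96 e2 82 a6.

Byte at offset 0: 0xE8 = 11101000 → 3-byte char (#1). Advance 3.
Byte at offset 3: 0xE9 = 11101001 → 3-byte char (#2). Advance 3.
Byte at offset 6: 0xD4 = 11010100 → 2-byte char (#3). Advance 2.
Byte at offset 8: 0xCD = 11001101 → 2-byte char (#4). Advance 2.
Byte at offset 10: 0xF0 = 11110000 → 4-byte char (#5). Advance 4.
Byte at offset 14: 0xE9 = 11101001 → 3-byte char (#6). Advance 3.
Byte at offset 17: 0xE2 = 11100010 → 3-byte char (#7). Advance 3.
Reached end at offset 20 after 7 code points.

7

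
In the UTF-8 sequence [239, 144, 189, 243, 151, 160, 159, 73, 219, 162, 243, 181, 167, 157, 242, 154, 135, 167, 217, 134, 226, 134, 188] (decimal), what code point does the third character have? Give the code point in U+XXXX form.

Offset 0: leading byte 0xEF = 11101111 → 3-byte char #1 = EF 90 BD.
Offset 3: leading byte 0xF3 = 11110011 → 4-byte char #2 = F3 97 A0 9F.
Offset 7: leading byte 0x49 = 01001001 → 1-byte char #3 = 49.
Leading byte 0x49 = 01001001 matches 0xxxxxxx → 1-byte sequence.
Byte 1: 0x49 = 01001001, payload 1001001 (7 bits).
Concatenate: 1001001 = 0x49 (7 bits → U+0049).

U+0049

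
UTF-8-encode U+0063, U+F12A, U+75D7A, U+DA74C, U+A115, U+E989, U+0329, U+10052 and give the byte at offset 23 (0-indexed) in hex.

0x92

U+0063 → 1-byte form 63 at offsets 0–0.
U+F12A → 3-byte form EF 84 AA at offsets 1–3.
U+75D7A → 4-byte form F1 B5 B5 BA at offsets 4–7.
U+DA74C → 4-byte form F3 9A 9D 8C at offsets 8–11.
U+A115 → 3-byte form EA 84 95 at offsets 12–14.
U+E989 → 3-byte form EE A6 89 at offsets 15–17.
U+0329 → 2-byte form CC A9 at offsets 18–19.
U+10052 → 4-byte form F0 90 81 92 at offsets 20–23.
Offset 23 falls in char 8's range; it's byte 4 of F0 90 81 92 = 0x92.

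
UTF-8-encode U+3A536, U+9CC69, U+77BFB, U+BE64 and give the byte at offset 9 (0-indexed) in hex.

U+3A536 → 4-byte form F0 BA 94 B6 at offsets 0–3.
U+9CC69 → 4-byte form F2 9C B1 A9 at offsets 4–7.
U+77BFB → 4-byte form F1 B7 AF BB at offsets 8–11.
Offset 9 falls in char 3's range; it's byte 2 of F1 B7 AF BB = 0xB7.

0xB7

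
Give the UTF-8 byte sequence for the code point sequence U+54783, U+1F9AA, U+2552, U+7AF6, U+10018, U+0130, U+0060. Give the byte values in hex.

F1 94 9E 83 F0 9F A6 AA E2 95 92 E7 AB B6 F0 90 80 98 C4 B0 60

U+54783: 4-byte form → F1 94 9E 83.
U+1F9AA: 4-byte form → F0 9F A6 AA.
U+2552: 3-byte form → E2 95 92.
U+7AF6: 3-byte form → E7 AB B6.
U+10018: 4-byte form → F0 90 80 98.
U+0130: 2-byte form → C4 B0.
U+0060: 1-byte form → 60.
Concatenated (21 bytes): F1 94 9E 83 F0 9F A6 AA E2 95 92 E7 AB B6 F0 90 80 98 C4 B0 60.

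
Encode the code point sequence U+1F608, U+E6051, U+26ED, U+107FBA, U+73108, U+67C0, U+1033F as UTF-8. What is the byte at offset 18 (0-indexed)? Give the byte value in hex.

0x88

U+1F608 → 4-byte form F0 9F 98 88 at offsets 0–3.
U+E6051 → 4-byte form F3 A6 81 91 at offsets 4–7.
U+26ED → 3-byte form E2 9B AD at offsets 8–10.
U+107FBA → 4-byte form F4 87 BE BA at offsets 11–14.
U+73108 → 4-byte form F1 B3 84 88 at offsets 15–18.
Offset 18 falls in char 5's range; it's byte 4 of F1 B3 84 88 = 0x88.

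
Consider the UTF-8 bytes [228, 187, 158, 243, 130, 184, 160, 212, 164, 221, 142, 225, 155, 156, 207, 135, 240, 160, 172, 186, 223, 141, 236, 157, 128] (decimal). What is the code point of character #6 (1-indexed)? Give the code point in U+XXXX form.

U+03C7

Offset 0: leading byte 0xE4 = 11100100 → 3-byte char #1 = E4 BB 9E.
Offset 3: leading byte 0xF3 = 11110011 → 4-byte char #2 = F3 82 B8 A0.
Offset 7: leading byte 0xD4 = 11010100 → 2-byte char #3 = D4 A4.
Offset 9: leading byte 0xDD = 11011101 → 2-byte char #4 = DD 8E.
Offset 11: leading byte 0xE1 = 11100001 → 3-byte char #5 = E1 9B 9C.
Offset 14: leading byte 0xCF = 11001111 → 2-byte char #6 = CF 87.
Leading byte 0xCF = 11001111 matches 110xxxxx → 2-byte sequence.
Byte 1: 0xCF = 11001111, payload 01111 (5 bits).
Byte 2: 0x87 = 10000111 (10xxxxxx ✓), payload 000111.
Concatenate: 01111000111 = 0x3C7 (11 bits → U+03C7).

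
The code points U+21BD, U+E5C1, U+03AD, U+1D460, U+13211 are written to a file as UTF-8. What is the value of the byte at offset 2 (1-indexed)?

0x86

1-indexed offset 2 is 0-indexed offset 1.
U+21BD → 3-byte form E2 86 BD at offsets 0–2.
Offset 1 falls in char 1's range; it's byte 2 of E2 86 BD = 0x86.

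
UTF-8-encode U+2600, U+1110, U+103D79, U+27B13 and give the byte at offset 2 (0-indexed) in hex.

U+2600 → 3-byte form E2 98 80 at offsets 0–2.
Offset 2 falls in char 1's range; it's byte 3 of E2 98 80 = 0x80.

0x80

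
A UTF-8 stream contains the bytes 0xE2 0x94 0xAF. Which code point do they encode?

U+252F

Leading byte 0xE2 = 11100010 matches 1110xxxx → 3-byte sequence.
Byte 1: 0xE2 = 11100010, payload 0010 (4 bits).
Byte 2: 0x94 = 10010100 (10xxxxxx ✓), payload 010100.
Byte 3: 0xAF = 10101111 (10xxxxxx ✓), payload 101111.
Concatenate: 0010010100101111 = 0x252F (16 bits → U+252F).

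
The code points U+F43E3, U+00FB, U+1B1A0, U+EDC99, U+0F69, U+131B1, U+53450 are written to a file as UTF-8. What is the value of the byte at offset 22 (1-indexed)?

0xF1

1-indexed offset 22 is 0-indexed offset 21.
U+F43E3 → 4-byte form F3 B4 8F A3 at offsets 0–3.
U+00FB → 2-byte form C3 BB at offsets 4–5.
U+1B1A0 → 4-byte form F0 9B 86 A0 at offsets 6–9.
U+EDC99 → 4-byte form F3 AD B2 99 at offsets 10–13.
U+0F69 → 3-byte form E0 BD A9 at offsets 14–16.
U+131B1 → 4-byte form F0 93 86 B1 at offsets 17–20.
U+53450 → 4-byte form F1 93 91 90 at offsets 21–24.
Offset 21 falls in char 7's range; it's byte 1 of F1 93 91 90 = 0xF1.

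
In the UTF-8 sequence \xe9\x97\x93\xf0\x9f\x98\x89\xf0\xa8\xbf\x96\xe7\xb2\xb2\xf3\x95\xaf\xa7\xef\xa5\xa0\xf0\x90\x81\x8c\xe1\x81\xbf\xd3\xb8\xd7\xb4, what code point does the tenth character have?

Offset 0: leading byte 0xE9 = 11101001 → 3-byte char #1 = E9 97 93.
Offset 3: leading byte 0xF0 = 11110000 → 4-byte char #2 = F0 9F 98 89.
Offset 7: leading byte 0xF0 = 11110000 → 4-byte char #3 = F0 A8 BF 96.
Offset 11: leading byte 0xE7 = 11100111 → 3-byte char #4 = E7 B2 B2.
Offset 14: leading byte 0xF3 = 11110011 → 4-byte char #5 = F3 95 AF A7.
Offset 18: leading byte 0xEF = 11101111 → 3-byte char #6 = EF A5 A0.
Offset 21: leading byte 0xF0 = 11110000 → 4-byte char #7 = F0 90 81 8C.
Offset 25: leading byte 0xE1 = 11100001 → 3-byte char #8 = E1 81 BF.
Offset 28: leading byte 0xD3 = 11010011 → 2-byte char #9 = D3 B8.
Offset 30: leading byte 0xD7 = 11010111 → 2-byte char #10 = D7 B4.
Leading byte 0xD7 = 11010111 matches 110xxxxx → 2-byte sequence.
Byte 1: 0xD7 = 11010111, payload 10111 (5 bits).
Byte 2: 0xB4 = 10110100 (10xxxxxx ✓), payload 110100.
Concatenate: 10111110100 = 0x5F4 (11 bits → U+05F4).

U+05F4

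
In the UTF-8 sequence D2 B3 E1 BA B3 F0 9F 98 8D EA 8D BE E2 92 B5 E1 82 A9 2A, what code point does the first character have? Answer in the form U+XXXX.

Offset 0: leading byte 0xD2 = 11010010 → 2-byte char #1 = D2 B3.
Leading byte 0xD2 = 11010010 matches 110xxxxx → 2-byte sequence.
Byte 1: 0xD2 = 11010010, payload 10010 (5 bits).
Byte 2: 0xB3 = 10110011 (10xxxxxx ✓), payload 110011.
Concatenate: 10010110011 = 0x4B3 (11 bits → U+04B3).

U+04B3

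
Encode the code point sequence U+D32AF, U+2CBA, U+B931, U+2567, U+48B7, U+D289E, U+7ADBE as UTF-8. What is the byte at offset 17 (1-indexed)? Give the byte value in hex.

0xF3

1-indexed offset 17 is 0-indexed offset 16.
U+D32AF → 4-byte form F3 93 8A AF at offsets 0–3.
U+2CBA → 3-byte form E2 B2 BA at offsets 4–6.
U+B931 → 3-byte form EB A4 B1 at offsets 7–9.
U+2567 → 3-byte form E2 95 A7 at offsets 10–12.
U+48B7 → 3-byte form E4 A2 B7 at offsets 13–15.
U+D289E → 4-byte form F3 92 A2 9E at offsets 16–19.
Offset 16 falls in char 6's range; it's byte 1 of F3 92 A2 9E = 0xF3.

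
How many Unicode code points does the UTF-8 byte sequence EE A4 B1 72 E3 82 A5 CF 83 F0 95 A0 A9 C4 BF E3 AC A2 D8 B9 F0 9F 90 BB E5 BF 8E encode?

10

Byte at offset 0: 0xEE = 11101110 → 3-byte char (#1). Advance 3.
Byte at offset 3: 0x72 = 01110010 → 1-byte char (#2). Advance 1.
Byte at offset 4: 0xE3 = 11100011 → 3-byte char (#3). Advance 3.
Byte at offset 7: 0xCF = 11001111 → 2-byte char (#4). Advance 2.
Byte at offset 9: 0xF0 = 11110000 → 4-byte char (#5). Advance 4.
Byte at offset 13: 0xC4 = 11000100 → 2-byte char (#6). Advance 2.
Byte at offset 15: 0xE3 = 11100011 → 3-byte char (#7). Advance 3.
Byte at offset 18: 0xD8 = 11011000 → 2-byte char (#8). Advance 2.
Byte at offset 20: 0xF0 = 11110000 → 4-byte char (#9). Advance 4.
Byte at offset 24: 0xE5 = 11100101 → 3-byte char (#10). Advance 3.
Reached end at offset 27 after 10 code points.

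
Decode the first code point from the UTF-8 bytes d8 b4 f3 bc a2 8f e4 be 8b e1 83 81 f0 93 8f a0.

Offset 0: leading byte 0xD8 = 11011000 → 2-byte char #1 = D8 B4.
Leading byte 0xD8 = 11011000 matches 110xxxxx → 2-byte sequence.
Byte 1: 0xD8 = 11011000, payload 11000 (5 bits).
Byte 2: 0xB4 = 10110100 (10xxxxxx ✓), payload 110100.
Concatenate: 11000110100 = 0x634 (11 bits → U+0634).

U+0634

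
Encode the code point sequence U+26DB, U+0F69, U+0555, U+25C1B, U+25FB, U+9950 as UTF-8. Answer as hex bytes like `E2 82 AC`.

E2 9B 9B E0 BD A9 D5 95 F0 A5 B0 9B E2 97 BB E9 A5 90

U+26DB: 3-byte form → E2 9B 9B.
U+0F69: 3-byte form → E0 BD A9.
U+0555: 2-byte form → D5 95.
U+25C1B: 4-byte form → F0 A5 B0 9B.
U+25FB: 3-byte form → E2 97 BB.
U+9950: 3-byte form → E9 A5 90.
Concatenated (18 bytes): E2 9B 9B E0 BD A9 D5 95 F0 A5 B0 9B E2 97 BB E9 A5 90.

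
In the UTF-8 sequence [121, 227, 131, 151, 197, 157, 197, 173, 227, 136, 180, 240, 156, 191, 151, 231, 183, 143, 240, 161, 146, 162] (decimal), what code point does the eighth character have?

Offset 0: leading byte 0x79 = 01111001 → 1-byte char #1 = 79.
Offset 1: leading byte 0xE3 = 11100011 → 3-byte char #2 = E3 83 97.
Offset 4: leading byte 0xC5 = 11000101 → 2-byte char #3 = C5 9D.
Offset 6: leading byte 0xC5 = 11000101 → 2-byte char #4 = C5 AD.
Offset 8: leading byte 0xE3 = 11100011 → 3-byte char #5 = E3 88 B4.
Offset 11: leading byte 0xF0 = 11110000 → 4-byte char #6 = F0 9C BF 97.
Offset 15: leading byte 0xE7 = 11100111 → 3-byte char #7 = E7 B7 8F.
Offset 18: leading byte 0xF0 = 11110000 → 4-byte char #8 = F0 A1 92 A2.
Leading byte 0xF0 = 11110000 matches 11110xxx → 4-byte sequence.
Byte 1: 0xF0 = 11110000, payload 000 (3 bits).
Byte 2: 0xA1 = 10100001 (10xxxxxx ✓), payload 100001.
Byte 3: 0x92 = 10010010 (10xxxxxx ✓), payload 010010.
Byte 4: 0xA2 = 10100010 (10xxxxxx ✓), payload 100010.
Concatenate: 000100001010010100010 = 0x214A2 (21 bits → U+214A2).

U+214A2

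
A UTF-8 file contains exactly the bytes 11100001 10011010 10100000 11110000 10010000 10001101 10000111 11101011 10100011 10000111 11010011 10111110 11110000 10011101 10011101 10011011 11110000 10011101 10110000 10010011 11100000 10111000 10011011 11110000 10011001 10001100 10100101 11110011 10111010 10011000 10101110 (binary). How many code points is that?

9

Byte at offset 0: 0xE1 = 11100001 → 3-byte char (#1). Advance 3.
Byte at offset 3: 0xF0 = 11110000 → 4-byte char (#2). Advance 4.
Byte at offset 7: 0xEB = 11101011 → 3-byte char (#3). Advance 3.
Byte at offset 10: 0xD3 = 11010011 → 2-byte char (#4). Advance 2.
Byte at offset 12: 0xF0 = 11110000 → 4-byte char (#5). Advance 4.
Byte at offset 16: 0xF0 = 11110000 → 4-byte char (#6). Advance 4.
Byte at offset 20: 0xE0 = 11100000 → 3-byte char (#7). Advance 3.
Byte at offset 23: 0xF0 = 11110000 → 4-byte char (#8). Advance 4.
Byte at offset 27: 0xF3 = 11110011 → 4-byte char (#9). Advance 4.
Reached end at offset 31 after 9 code points.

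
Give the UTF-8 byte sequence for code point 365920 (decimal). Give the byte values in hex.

F1 99 95 A0

U+59560 = 0x59560 = 365920 decimal. In range U+10000–U+10FFFF → 4-byte form: 11110xxx 10xxxxxx 10xxxxxx 10xxxxxx.
Binary (21 bits): 001011001010101100000.
Split 3+6+6+6: 001 | 011001 | 010101 | 100000.
Byte 1: 11110001 = 0xF1.
Byte 2: 10011001 = 0x99.
Byte 3: 10010101 = 0x95.
Byte 4: 10100000 = 0xA0.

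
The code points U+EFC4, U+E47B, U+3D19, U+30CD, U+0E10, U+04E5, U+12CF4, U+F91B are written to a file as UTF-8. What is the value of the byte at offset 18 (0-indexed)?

U+EFC4 → 3-byte form EE BF 84 at offsets 0–2.
U+E47B → 3-byte form EE 91 BB at offsets 3–5.
U+3D19 → 3-byte form E3 B4 99 at offsets 6–8.
U+30CD → 3-byte form E3 83 8D at offsets 9–11.
U+0E10 → 3-byte form E0 B8 90 at offsets 12–14.
U+04E5 → 2-byte form D3 A5 at offsets 15–16.
U+12CF4 → 4-byte form F0 92 B3 B4 at offsets 17–20.
Offset 18 falls in char 7's range; it's byte 2 of F0 92 B3 B4 = 0x92.

0x92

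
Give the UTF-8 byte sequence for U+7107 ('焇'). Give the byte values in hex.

U+7107 = 0x7107 = 28935 decimal. In range U+0800–U+FFFF → 3-byte form: 1110xxxx 10xxxxxx 10xxxxxx.
Binary (16 bits): 0111000100000111.
Split 4+6+6: 0111 | 000100 | 000111.
Byte 1: 11100111 = 0xE7.
Byte 2: 10000100 = 0x84.
Byte 3: 10000111 = 0x87.

E7 84 87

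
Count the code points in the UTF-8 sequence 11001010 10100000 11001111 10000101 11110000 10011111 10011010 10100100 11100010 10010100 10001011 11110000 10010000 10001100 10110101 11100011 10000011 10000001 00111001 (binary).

Byte at offset 0: 0xCA = 11001010 → 2-byte char (#1). Advance 2.
Byte at offset 2: 0xCF = 11001111 → 2-byte char (#2). Advance 2.
Byte at offset 4: 0xF0 = 11110000 → 4-byte char (#3). Advance 4.
Byte at offset 8: 0xE2 = 11100010 → 3-byte char (#4). Advance 3.
Byte at offset 11: 0xF0 = 11110000 → 4-byte char (#5). Advance 4.
Byte at offset 15: 0xE3 = 11100011 → 3-byte char (#6). Advance 3.
Byte at offset 18: 0x39 = 00111001 → 1-byte char (#7). Advance 1.
Reached end at offset 19 after 7 code points.

7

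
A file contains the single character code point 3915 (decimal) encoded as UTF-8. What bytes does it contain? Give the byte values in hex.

U+0F4B = 0xF4B = 3915 decimal. In range U+0800–U+FFFF → 3-byte form: 1110xxxx 10xxxxxx 10xxxxxx.
Binary (16 bits): 0000111101001011.
Split 4+6+6: 0000 | 111101 | 001011.
Byte 1: 11100000 = 0xE0.
Byte 2: 10111101 = 0xBD.
Byte 3: 10001011 = 0x8B.

E0 BD 8B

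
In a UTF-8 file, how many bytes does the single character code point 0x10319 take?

U+10319 = 0x10319. UTF-8 uses 1 byte below 0x80, 2 below 0x800, 3 below 0x10000, 4 up to 0x10FFFF. 0x10319 is in U+10000–U+10FFFF → 4 bytes.

4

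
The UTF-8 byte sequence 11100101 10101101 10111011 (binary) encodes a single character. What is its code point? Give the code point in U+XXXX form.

U+5B7B

Leading byte 0xE5 = 11100101 matches 1110xxxx → 3-byte sequence.
Byte 1: 0xE5 = 11100101, payload 0101 (4 bits).
Byte 2: 0xAD = 10101101 (10xxxxxx ✓), payload 101101.
Byte 3: 0xBB = 10111011 (10xxxxxx ✓), payload 111011.
Concatenate: 0101101101111011 = 0x5B7B (16 bits → U+5B7B).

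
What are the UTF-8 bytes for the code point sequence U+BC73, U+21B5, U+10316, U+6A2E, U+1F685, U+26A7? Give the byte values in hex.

U+BC73: 3-byte form → EB B1 B3.
U+21B5: 3-byte form → E2 86 B5.
U+10316: 4-byte form → F0 90 8C 96.
U+6A2E: 3-byte form → E6 A8 AE.
U+1F685: 4-byte form → F0 9F 9A 85.
U+26A7: 3-byte form → E2 9A A7.
Concatenated (20 bytes): EB B1 B3 E2 86 B5 F0 90 8C 96 E6 A8 AE F0 9F 9A 85 E2 9A A7.

EB B1 B3 E2 86 B5 F0 90 8C 96 E6 A8 AE F0 9F 9A 85 E2 9A A7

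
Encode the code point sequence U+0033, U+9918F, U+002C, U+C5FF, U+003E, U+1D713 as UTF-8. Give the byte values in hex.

U+0033: 1-byte form → 33.
U+9918F: 4-byte form → F2 99 86 8F.
U+002C: 1-byte form → 2C.
U+C5FF: 3-byte form → EC 97 BF.
U+003E: 1-byte form → 3E.
U+1D713: 4-byte form → F0 9D 9C 93.
Concatenated (14 bytes): 33 F2 99 86 8F 2C EC 97 BF 3E F0 9D 9C 93.

33 F2 99 86 8F 2C EC 97 BF 3E F0 9D 9C 93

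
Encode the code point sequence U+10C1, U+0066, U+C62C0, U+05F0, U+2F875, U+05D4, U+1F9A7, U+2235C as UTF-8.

U+10C1: 3-byte form → E1 83 81.
U+0066: 1-byte form → 66.
U+C62C0: 4-byte form → F3 86 8B 80.
U+05F0: 2-byte form → D7 B0.
U+2F875: 4-byte form → F0 AF A1 B5.
U+05D4: 2-byte form → D7 94.
U+1F9A7: 4-byte form → F0 9F A6 A7.
U+2235C: 4-byte form → F0 A2 8D 9C.
Concatenated (24 bytes): E1 83 81 66 F3 86 8B 80 D7 B0 F0 AF A1 B5 D7 94 F0 9F A6 A7 F0 A2 8D 9C.

E1 83 81 66 F3 86 8B 80 D7 B0 F0 AF A1 B5 D7 94 F0 9F A6 A7 F0 A2 8D 9C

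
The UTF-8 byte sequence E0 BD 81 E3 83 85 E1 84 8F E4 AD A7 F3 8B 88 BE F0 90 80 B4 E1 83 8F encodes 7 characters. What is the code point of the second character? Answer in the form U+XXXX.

U+30C5

Offset 0: leading byte 0xE0 = 11100000 → 3-byte char #1 = E0 BD 81.
Offset 3: leading byte 0xE3 = 11100011 → 3-byte char #2 = E3 83 85.
Leading byte 0xE3 = 11100011 matches 1110xxxx → 3-byte sequence.
Byte 1: 0xE3 = 11100011, payload 0011 (4 bits).
Byte 2: 0x83 = 10000011 (10xxxxxx ✓), payload 000011.
Byte 3: 0x85 = 10000101 (10xxxxxx ✓), payload 000101.
Concatenate: 0011000011000101 = 0x30C5 (16 bits → U+30C5).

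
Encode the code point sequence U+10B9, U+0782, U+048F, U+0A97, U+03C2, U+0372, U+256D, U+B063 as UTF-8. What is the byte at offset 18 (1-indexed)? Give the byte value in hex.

1-indexed offset 18 is 0-indexed offset 17.
U+10B9 → 3-byte form E1 82 B9 at offsets 0–2.
U+0782 → 2-byte form DE 82 at offsets 3–4.
U+048F → 2-byte form D2 8F at offsets 5–6.
U+0A97 → 3-byte form E0 AA 97 at offsets 7–9.
U+03C2 → 2-byte form CF 82 at offsets 10–11.
U+0372 → 2-byte form CD B2 at offsets 12–13.
U+256D → 3-byte form E2 95 AD at offsets 14–16.
U+B063 → 3-byte form EB 81 A3 at offsets 17–19.
Offset 17 falls in char 8's range; it's byte 1 of EB 81 A3 = 0xEB.

0xEB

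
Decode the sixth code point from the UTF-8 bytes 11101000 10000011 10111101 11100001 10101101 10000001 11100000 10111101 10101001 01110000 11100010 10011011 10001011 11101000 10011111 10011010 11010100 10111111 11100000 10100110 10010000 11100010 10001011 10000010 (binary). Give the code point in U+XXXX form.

Offset 0: leading byte 0xE8 = 11101000 → 3-byte char #1 = E8 83 BD.
Offset 3: leading byte 0xE1 = 11100001 → 3-byte char #2 = E1 AD 81.
Offset 6: leading byte 0xE0 = 11100000 → 3-byte char #3 = E0 BD A9.
Offset 9: leading byte 0x70 = 01110000 → 1-byte char #4 = 70.
Offset 10: leading byte 0xE2 = 11100010 → 3-byte char #5 = E2 9B 8B.
Offset 13: leading byte 0xE8 = 11101000 → 3-byte char #6 = E8 9F 9A.
Leading byte 0xE8 = 11101000 matches 1110xxxx → 3-byte sequence.
Byte 1: 0xE8 = 11101000, payload 1000 (4 bits).
Byte 2: 0x9F = 10011111 (10xxxxxx ✓), payload 011111.
Byte 3: 0x9A = 10011010 (10xxxxxx ✓), payload 011010.
Concatenate: 1000011111011010 = 0x87DA (16 bits → U+87DA).

U+87DA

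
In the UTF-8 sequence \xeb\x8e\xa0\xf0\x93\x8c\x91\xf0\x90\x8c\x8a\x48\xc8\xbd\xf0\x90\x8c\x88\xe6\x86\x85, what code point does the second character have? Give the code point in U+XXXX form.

Offset 0: leading byte 0xEB = 11101011 → 3-byte char #1 = EB 8E A0.
Offset 3: leading byte 0xF0 = 11110000 → 4-byte char #2 = F0 93 8C 91.
Leading byte 0xF0 = 11110000 matches 11110xxx → 4-byte sequence.
Byte 1: 0xF0 = 11110000, payload 000 (3 bits).
Byte 2: 0x93 = 10010011 (10xxxxxx ✓), payload 010011.
Byte 3: 0x8C = 10001100 (10xxxxxx ✓), payload 001100.
Byte 4: 0x91 = 10010001 (10xxxxxx ✓), payload 010001.
Concatenate: 000010011001100010001 = 0x13311 (21 bits → U+13311).

U+13311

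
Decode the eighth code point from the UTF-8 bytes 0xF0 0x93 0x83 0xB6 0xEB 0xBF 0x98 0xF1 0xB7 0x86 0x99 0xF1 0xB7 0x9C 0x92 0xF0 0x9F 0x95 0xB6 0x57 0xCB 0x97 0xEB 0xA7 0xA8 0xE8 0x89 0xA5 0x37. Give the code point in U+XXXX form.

Offset 0: leading byte 0xF0 = 11110000 → 4-byte char #1 = F0 93 83 B6.
Offset 4: leading byte 0xEB = 11101011 → 3-byte char #2 = EB BF 98.
Offset 7: leading byte 0xF1 = 11110001 → 4-byte char #3 = F1 B7 86 99.
Offset 11: leading byte 0xF1 = 11110001 → 4-byte char #4 = F1 B7 9C 92.
Offset 15: leading byte 0xF0 = 11110000 → 4-byte char #5 = F0 9F 95 B6.
Offset 19: leading byte 0x57 = 01010111 → 1-byte char #6 = 57.
Offset 20: leading byte 0xCB = 11001011 → 2-byte char #7 = CB 97.
Offset 22: leading byte 0xEB = 11101011 → 3-byte char #8 = EB A7 A8.
Leading byte 0xEB = 11101011 matches 1110xxxx → 3-byte sequence.
Byte 1: 0xEB = 11101011, payload 1011 (4 bits).
Byte 2: 0xA7 = 10100111 (10xxxxxx ✓), payload 100111.
Byte 3: 0xA8 = 10101000 (10xxxxxx ✓), payload 101000.
Concatenate: 1011100111101000 = 0xB9E8 (16 bits → U+B9E8).

U+B9E8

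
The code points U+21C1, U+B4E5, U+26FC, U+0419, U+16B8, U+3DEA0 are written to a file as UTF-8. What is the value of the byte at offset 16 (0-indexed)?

U+21C1 → 3-byte form E2 87 81 at offsets 0–2.
U+B4E5 → 3-byte form EB 93 A5 at offsets 3–5.
U+26FC → 3-byte form E2 9B BC at offsets 6–8.
U+0419 → 2-byte form D0 99 at offsets 9–10.
U+16B8 → 3-byte form E1 9A B8 at offsets 11–13.
U+3DEA0 → 4-byte form F0 BD BA A0 at offsets 14–17.
Offset 16 falls in char 6's range; it's byte 3 of F0 BD BA A0 = 0xBA.

0xBA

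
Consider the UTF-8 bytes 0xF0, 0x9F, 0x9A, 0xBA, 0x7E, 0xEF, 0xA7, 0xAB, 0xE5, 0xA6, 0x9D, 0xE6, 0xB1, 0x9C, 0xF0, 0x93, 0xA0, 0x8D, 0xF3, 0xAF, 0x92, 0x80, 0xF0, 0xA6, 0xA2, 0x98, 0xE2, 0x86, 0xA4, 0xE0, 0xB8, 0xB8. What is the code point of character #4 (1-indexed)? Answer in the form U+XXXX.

Offset 0: leading byte 0xF0 = 11110000 → 4-byte char #1 = F0 9F 9A BA.
Offset 4: leading byte 0x7E = 01111110 → 1-byte char #2 = 7E.
Offset 5: leading byte 0xEF = 11101111 → 3-byte char #3 = EF A7 AB.
Offset 8: leading byte 0xE5 = 11100101 → 3-byte char #4 = E5 A6 9D.
Leading byte 0xE5 = 11100101 matches 1110xxxx → 3-byte sequence.
Byte 1: 0xE5 = 11100101, payload 0101 (4 bits).
Byte 2: 0xA6 = 10100110 (10xxxxxx ✓), payload 100110.
Byte 3: 0x9D = 10011101 (10xxxxxx ✓), payload 011101.
Concatenate: 0101100110011101 = 0x599D (16 bits → U+599D).

U+599D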